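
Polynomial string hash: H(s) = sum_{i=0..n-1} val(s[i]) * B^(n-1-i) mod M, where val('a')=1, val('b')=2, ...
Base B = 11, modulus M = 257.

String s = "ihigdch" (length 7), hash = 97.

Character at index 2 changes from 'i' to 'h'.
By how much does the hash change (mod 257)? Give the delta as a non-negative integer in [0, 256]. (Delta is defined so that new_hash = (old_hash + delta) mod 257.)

Answer: 8

Derivation:
Delta formula: (val(new) - val(old)) * B^(n-1-k) mod M
  val('h') - val('i') = 8 - 9 = -1
  B^(n-1-k) = 11^4 mod 257 = 249
  Delta = -1 * 249 mod 257 = 8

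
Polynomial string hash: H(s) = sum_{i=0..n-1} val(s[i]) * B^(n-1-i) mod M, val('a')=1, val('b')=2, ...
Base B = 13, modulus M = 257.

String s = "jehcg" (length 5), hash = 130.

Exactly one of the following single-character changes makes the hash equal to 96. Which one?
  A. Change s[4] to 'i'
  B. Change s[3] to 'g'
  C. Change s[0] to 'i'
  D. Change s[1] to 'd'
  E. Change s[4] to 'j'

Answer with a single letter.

Answer: C

Derivation:
Option A: s[4]='g'->'i', delta=(9-7)*13^0 mod 257 = 2, hash=130+2 mod 257 = 132
Option B: s[3]='c'->'g', delta=(7-3)*13^1 mod 257 = 52, hash=130+52 mod 257 = 182
Option C: s[0]='j'->'i', delta=(9-10)*13^4 mod 257 = 223, hash=130+223 mod 257 = 96 <-- target
Option D: s[1]='e'->'d', delta=(4-5)*13^3 mod 257 = 116, hash=130+116 mod 257 = 246
Option E: s[4]='g'->'j', delta=(10-7)*13^0 mod 257 = 3, hash=130+3 mod 257 = 133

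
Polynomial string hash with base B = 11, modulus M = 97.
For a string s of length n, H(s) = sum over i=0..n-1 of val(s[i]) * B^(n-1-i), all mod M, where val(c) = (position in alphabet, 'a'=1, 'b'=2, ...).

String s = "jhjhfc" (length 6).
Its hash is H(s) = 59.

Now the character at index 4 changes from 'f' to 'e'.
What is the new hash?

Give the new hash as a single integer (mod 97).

Answer: 48

Derivation:
val('f') = 6, val('e') = 5
Position k = 4, exponent = n-1-k = 1
B^1 mod M = 11^1 mod 97 = 11
Delta = (5 - 6) * 11 mod 97 = 86
New hash = (59 + 86) mod 97 = 48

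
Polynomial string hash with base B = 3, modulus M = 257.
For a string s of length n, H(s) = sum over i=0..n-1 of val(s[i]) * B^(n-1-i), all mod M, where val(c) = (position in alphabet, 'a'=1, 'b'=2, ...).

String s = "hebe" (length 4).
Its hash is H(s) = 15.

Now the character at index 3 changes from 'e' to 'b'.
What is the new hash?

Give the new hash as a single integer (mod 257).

val('e') = 5, val('b') = 2
Position k = 3, exponent = n-1-k = 0
B^0 mod M = 3^0 mod 257 = 1
Delta = (2 - 5) * 1 mod 257 = 254
New hash = (15 + 254) mod 257 = 12

Answer: 12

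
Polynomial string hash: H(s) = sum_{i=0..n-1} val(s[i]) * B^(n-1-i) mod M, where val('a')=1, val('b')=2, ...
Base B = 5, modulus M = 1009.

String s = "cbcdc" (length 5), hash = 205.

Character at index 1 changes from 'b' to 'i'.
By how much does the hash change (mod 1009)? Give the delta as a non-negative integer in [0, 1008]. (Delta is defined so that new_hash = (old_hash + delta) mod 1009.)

Delta formula: (val(new) - val(old)) * B^(n-1-k) mod M
  val('i') - val('b') = 9 - 2 = 7
  B^(n-1-k) = 5^3 mod 1009 = 125
  Delta = 7 * 125 mod 1009 = 875

Answer: 875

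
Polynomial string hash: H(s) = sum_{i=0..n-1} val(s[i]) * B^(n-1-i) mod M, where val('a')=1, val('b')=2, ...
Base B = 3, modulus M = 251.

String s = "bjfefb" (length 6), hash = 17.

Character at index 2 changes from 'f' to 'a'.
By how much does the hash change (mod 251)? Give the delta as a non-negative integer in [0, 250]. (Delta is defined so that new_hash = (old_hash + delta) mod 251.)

Answer: 116

Derivation:
Delta formula: (val(new) - val(old)) * B^(n-1-k) mod M
  val('a') - val('f') = 1 - 6 = -5
  B^(n-1-k) = 3^3 mod 251 = 27
  Delta = -5 * 27 mod 251 = 116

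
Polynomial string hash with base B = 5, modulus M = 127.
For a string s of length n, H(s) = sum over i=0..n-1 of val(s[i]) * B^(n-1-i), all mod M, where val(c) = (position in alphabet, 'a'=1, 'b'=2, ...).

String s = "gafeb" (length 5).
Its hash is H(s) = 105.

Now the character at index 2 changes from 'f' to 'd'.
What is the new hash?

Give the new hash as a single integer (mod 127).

val('f') = 6, val('d') = 4
Position k = 2, exponent = n-1-k = 2
B^2 mod M = 5^2 mod 127 = 25
Delta = (4 - 6) * 25 mod 127 = 77
New hash = (105 + 77) mod 127 = 55

Answer: 55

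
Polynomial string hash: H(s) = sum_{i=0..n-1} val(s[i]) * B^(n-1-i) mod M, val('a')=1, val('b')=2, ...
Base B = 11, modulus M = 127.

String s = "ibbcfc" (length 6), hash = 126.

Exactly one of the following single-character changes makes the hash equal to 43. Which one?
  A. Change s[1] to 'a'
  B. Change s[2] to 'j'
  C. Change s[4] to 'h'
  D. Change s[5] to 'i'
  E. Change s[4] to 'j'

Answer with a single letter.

Answer: E

Derivation:
Option A: s[1]='b'->'a', delta=(1-2)*11^4 mod 127 = 91, hash=126+91 mod 127 = 90
Option B: s[2]='b'->'j', delta=(10-2)*11^3 mod 127 = 107, hash=126+107 mod 127 = 106
Option C: s[4]='f'->'h', delta=(8-6)*11^1 mod 127 = 22, hash=126+22 mod 127 = 21
Option D: s[5]='c'->'i', delta=(9-3)*11^0 mod 127 = 6, hash=126+6 mod 127 = 5
Option E: s[4]='f'->'j', delta=(10-6)*11^1 mod 127 = 44, hash=126+44 mod 127 = 43 <-- target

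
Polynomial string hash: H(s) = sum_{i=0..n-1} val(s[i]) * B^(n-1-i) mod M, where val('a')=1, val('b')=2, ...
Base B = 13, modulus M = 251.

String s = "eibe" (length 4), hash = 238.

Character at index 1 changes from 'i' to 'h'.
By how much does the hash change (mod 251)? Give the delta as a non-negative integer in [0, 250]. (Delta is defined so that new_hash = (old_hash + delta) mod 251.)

Delta formula: (val(new) - val(old)) * B^(n-1-k) mod M
  val('h') - val('i') = 8 - 9 = -1
  B^(n-1-k) = 13^2 mod 251 = 169
  Delta = -1 * 169 mod 251 = 82

Answer: 82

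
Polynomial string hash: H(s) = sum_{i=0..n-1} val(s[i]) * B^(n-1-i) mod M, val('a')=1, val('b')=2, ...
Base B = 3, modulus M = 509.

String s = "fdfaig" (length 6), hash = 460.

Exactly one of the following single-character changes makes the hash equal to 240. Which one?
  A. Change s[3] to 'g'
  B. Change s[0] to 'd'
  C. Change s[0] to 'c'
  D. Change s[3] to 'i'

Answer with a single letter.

Option A: s[3]='a'->'g', delta=(7-1)*3^2 mod 509 = 54, hash=460+54 mod 509 = 5
Option B: s[0]='f'->'d', delta=(4-6)*3^5 mod 509 = 23, hash=460+23 mod 509 = 483
Option C: s[0]='f'->'c', delta=(3-6)*3^5 mod 509 = 289, hash=460+289 mod 509 = 240 <-- target
Option D: s[3]='a'->'i', delta=(9-1)*3^2 mod 509 = 72, hash=460+72 mod 509 = 23

Answer: C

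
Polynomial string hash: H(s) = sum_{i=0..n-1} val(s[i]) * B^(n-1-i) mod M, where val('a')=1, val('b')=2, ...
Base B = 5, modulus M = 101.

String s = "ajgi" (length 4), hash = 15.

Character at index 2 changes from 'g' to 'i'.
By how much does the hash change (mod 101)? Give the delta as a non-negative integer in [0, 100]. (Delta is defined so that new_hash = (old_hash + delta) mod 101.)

Delta formula: (val(new) - val(old)) * B^(n-1-k) mod M
  val('i') - val('g') = 9 - 7 = 2
  B^(n-1-k) = 5^1 mod 101 = 5
  Delta = 2 * 5 mod 101 = 10

Answer: 10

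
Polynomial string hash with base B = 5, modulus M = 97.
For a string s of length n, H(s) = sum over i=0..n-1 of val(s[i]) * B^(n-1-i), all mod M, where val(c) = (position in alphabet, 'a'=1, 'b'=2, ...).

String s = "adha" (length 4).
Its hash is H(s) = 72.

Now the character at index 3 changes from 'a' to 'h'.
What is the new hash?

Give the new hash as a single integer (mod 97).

val('a') = 1, val('h') = 8
Position k = 3, exponent = n-1-k = 0
B^0 mod M = 5^0 mod 97 = 1
Delta = (8 - 1) * 1 mod 97 = 7
New hash = (72 + 7) mod 97 = 79

Answer: 79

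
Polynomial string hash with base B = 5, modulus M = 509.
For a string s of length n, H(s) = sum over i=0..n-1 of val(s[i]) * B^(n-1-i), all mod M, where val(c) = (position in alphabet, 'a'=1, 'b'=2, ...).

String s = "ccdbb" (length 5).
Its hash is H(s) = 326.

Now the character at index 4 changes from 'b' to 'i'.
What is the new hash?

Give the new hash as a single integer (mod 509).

val('b') = 2, val('i') = 9
Position k = 4, exponent = n-1-k = 0
B^0 mod M = 5^0 mod 509 = 1
Delta = (9 - 2) * 1 mod 509 = 7
New hash = (326 + 7) mod 509 = 333

Answer: 333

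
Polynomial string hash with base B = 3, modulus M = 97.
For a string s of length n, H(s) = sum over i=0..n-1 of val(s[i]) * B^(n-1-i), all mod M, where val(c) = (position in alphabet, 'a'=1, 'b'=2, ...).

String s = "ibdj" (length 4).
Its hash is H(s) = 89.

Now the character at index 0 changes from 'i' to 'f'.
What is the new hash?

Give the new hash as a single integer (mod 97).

Answer: 8

Derivation:
val('i') = 9, val('f') = 6
Position k = 0, exponent = n-1-k = 3
B^3 mod M = 3^3 mod 97 = 27
Delta = (6 - 9) * 27 mod 97 = 16
New hash = (89 + 16) mod 97 = 8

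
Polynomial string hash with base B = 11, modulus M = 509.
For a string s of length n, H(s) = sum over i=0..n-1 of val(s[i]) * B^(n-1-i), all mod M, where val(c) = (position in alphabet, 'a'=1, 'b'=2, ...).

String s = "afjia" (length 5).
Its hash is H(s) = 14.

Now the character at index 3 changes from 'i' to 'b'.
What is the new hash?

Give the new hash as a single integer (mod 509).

val('i') = 9, val('b') = 2
Position k = 3, exponent = n-1-k = 1
B^1 mod M = 11^1 mod 509 = 11
Delta = (2 - 9) * 11 mod 509 = 432
New hash = (14 + 432) mod 509 = 446

Answer: 446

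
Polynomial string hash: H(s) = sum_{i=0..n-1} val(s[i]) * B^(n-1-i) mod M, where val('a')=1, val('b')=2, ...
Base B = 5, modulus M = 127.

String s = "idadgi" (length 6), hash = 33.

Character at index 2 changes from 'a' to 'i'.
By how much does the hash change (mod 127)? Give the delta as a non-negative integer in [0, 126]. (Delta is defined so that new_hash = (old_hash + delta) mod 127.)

Delta formula: (val(new) - val(old)) * B^(n-1-k) mod M
  val('i') - val('a') = 9 - 1 = 8
  B^(n-1-k) = 5^3 mod 127 = 125
  Delta = 8 * 125 mod 127 = 111

Answer: 111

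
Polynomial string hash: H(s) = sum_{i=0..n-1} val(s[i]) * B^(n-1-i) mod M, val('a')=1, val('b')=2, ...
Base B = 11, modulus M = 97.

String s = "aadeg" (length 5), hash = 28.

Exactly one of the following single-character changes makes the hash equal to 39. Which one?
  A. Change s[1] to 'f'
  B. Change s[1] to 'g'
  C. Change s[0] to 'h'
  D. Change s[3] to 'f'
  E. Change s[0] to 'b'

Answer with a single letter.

Answer: D

Derivation:
Option A: s[1]='a'->'f', delta=(6-1)*11^3 mod 97 = 59, hash=28+59 mod 97 = 87
Option B: s[1]='a'->'g', delta=(7-1)*11^3 mod 97 = 32, hash=28+32 mod 97 = 60
Option C: s[0]='a'->'h', delta=(8-1)*11^4 mod 97 = 55, hash=28+55 mod 97 = 83
Option D: s[3]='e'->'f', delta=(6-5)*11^1 mod 97 = 11, hash=28+11 mod 97 = 39 <-- target
Option E: s[0]='a'->'b', delta=(2-1)*11^4 mod 97 = 91, hash=28+91 mod 97 = 22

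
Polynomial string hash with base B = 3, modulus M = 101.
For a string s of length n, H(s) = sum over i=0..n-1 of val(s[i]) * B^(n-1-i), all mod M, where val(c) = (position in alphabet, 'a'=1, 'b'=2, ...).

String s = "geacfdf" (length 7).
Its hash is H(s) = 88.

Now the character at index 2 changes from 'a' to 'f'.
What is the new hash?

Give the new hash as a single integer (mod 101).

Answer: 89

Derivation:
val('a') = 1, val('f') = 6
Position k = 2, exponent = n-1-k = 4
B^4 mod M = 3^4 mod 101 = 81
Delta = (6 - 1) * 81 mod 101 = 1
New hash = (88 + 1) mod 101 = 89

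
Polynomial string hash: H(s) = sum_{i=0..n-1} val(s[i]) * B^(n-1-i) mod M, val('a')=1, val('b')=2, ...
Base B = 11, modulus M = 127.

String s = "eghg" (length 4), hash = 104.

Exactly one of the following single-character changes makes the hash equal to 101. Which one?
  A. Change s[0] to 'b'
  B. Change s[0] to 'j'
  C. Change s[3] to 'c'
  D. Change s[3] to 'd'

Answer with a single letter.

Answer: D

Derivation:
Option A: s[0]='e'->'b', delta=(2-5)*11^3 mod 127 = 71, hash=104+71 mod 127 = 48
Option B: s[0]='e'->'j', delta=(10-5)*11^3 mod 127 = 51, hash=104+51 mod 127 = 28
Option C: s[3]='g'->'c', delta=(3-7)*11^0 mod 127 = 123, hash=104+123 mod 127 = 100
Option D: s[3]='g'->'d', delta=(4-7)*11^0 mod 127 = 124, hash=104+124 mod 127 = 101 <-- target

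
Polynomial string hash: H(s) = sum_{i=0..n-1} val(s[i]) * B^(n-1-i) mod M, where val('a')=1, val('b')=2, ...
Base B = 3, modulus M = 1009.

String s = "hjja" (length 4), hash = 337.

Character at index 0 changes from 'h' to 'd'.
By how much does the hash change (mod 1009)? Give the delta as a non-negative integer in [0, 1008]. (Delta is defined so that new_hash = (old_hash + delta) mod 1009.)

Answer: 901

Derivation:
Delta formula: (val(new) - val(old)) * B^(n-1-k) mod M
  val('d') - val('h') = 4 - 8 = -4
  B^(n-1-k) = 3^3 mod 1009 = 27
  Delta = -4 * 27 mod 1009 = 901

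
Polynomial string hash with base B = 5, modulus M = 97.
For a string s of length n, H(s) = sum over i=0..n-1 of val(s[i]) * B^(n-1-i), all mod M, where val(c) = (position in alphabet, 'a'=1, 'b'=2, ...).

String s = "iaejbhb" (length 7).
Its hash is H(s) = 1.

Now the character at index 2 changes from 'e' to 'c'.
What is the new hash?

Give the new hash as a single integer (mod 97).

val('e') = 5, val('c') = 3
Position k = 2, exponent = n-1-k = 4
B^4 mod M = 5^4 mod 97 = 43
Delta = (3 - 5) * 43 mod 97 = 11
New hash = (1 + 11) mod 97 = 12

Answer: 12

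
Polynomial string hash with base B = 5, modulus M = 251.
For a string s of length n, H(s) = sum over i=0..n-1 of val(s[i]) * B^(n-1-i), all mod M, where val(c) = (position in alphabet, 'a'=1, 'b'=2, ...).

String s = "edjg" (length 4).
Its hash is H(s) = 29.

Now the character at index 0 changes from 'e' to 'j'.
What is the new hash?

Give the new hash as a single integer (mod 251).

Answer: 152

Derivation:
val('e') = 5, val('j') = 10
Position k = 0, exponent = n-1-k = 3
B^3 mod M = 5^3 mod 251 = 125
Delta = (10 - 5) * 125 mod 251 = 123
New hash = (29 + 123) mod 251 = 152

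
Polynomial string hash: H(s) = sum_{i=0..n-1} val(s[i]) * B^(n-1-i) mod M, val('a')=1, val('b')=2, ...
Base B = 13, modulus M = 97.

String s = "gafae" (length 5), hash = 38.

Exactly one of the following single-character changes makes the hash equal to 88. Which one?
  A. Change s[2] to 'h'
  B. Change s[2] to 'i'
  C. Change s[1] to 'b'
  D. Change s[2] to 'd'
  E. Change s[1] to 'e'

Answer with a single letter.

Answer: D

Derivation:
Option A: s[2]='f'->'h', delta=(8-6)*13^2 mod 97 = 47, hash=38+47 mod 97 = 85
Option B: s[2]='f'->'i', delta=(9-6)*13^2 mod 97 = 22, hash=38+22 mod 97 = 60
Option C: s[1]='a'->'b', delta=(2-1)*13^3 mod 97 = 63, hash=38+63 mod 97 = 4
Option D: s[2]='f'->'d', delta=(4-6)*13^2 mod 97 = 50, hash=38+50 mod 97 = 88 <-- target
Option E: s[1]='a'->'e', delta=(5-1)*13^3 mod 97 = 58, hash=38+58 mod 97 = 96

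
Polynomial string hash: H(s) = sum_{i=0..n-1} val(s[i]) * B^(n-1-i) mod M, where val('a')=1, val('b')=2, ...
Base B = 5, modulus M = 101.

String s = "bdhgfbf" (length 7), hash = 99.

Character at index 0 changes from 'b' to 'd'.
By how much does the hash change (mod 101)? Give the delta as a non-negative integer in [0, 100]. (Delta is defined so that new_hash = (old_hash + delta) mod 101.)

Delta formula: (val(new) - val(old)) * B^(n-1-k) mod M
  val('d') - val('b') = 4 - 2 = 2
  B^(n-1-k) = 5^6 mod 101 = 71
  Delta = 2 * 71 mod 101 = 41

Answer: 41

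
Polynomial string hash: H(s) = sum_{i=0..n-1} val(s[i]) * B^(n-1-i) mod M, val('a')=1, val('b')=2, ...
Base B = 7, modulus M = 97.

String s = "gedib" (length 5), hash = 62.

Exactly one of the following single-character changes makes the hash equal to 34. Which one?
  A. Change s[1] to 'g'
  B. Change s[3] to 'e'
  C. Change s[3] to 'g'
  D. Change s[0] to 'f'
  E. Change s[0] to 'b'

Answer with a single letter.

Option A: s[1]='e'->'g', delta=(7-5)*7^3 mod 97 = 7, hash=62+7 mod 97 = 69
Option B: s[3]='i'->'e', delta=(5-9)*7^1 mod 97 = 69, hash=62+69 mod 97 = 34 <-- target
Option C: s[3]='i'->'g', delta=(7-9)*7^1 mod 97 = 83, hash=62+83 mod 97 = 48
Option D: s[0]='g'->'f', delta=(6-7)*7^4 mod 97 = 24, hash=62+24 mod 97 = 86
Option E: s[0]='g'->'b', delta=(2-7)*7^4 mod 97 = 23, hash=62+23 mod 97 = 85

Answer: B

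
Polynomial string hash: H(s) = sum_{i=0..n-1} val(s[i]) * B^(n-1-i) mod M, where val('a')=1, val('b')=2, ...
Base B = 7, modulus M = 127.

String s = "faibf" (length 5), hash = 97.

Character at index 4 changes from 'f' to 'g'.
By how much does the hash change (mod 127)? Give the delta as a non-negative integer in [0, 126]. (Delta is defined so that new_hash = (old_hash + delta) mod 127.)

Answer: 1

Derivation:
Delta formula: (val(new) - val(old)) * B^(n-1-k) mod M
  val('g') - val('f') = 7 - 6 = 1
  B^(n-1-k) = 7^0 mod 127 = 1
  Delta = 1 * 1 mod 127 = 1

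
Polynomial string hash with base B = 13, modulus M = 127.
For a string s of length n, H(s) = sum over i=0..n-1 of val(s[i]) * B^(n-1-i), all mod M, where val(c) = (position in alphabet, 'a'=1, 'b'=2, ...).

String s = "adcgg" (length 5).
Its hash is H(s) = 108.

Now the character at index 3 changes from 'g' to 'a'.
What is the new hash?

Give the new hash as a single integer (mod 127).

Answer: 30

Derivation:
val('g') = 7, val('a') = 1
Position k = 3, exponent = n-1-k = 1
B^1 mod M = 13^1 mod 127 = 13
Delta = (1 - 7) * 13 mod 127 = 49
New hash = (108 + 49) mod 127 = 30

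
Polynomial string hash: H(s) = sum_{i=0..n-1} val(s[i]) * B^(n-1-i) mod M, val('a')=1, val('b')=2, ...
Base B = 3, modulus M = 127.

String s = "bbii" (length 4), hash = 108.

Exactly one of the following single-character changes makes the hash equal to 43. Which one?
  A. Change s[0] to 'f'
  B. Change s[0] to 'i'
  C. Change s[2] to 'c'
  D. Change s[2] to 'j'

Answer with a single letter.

Answer: B

Derivation:
Option A: s[0]='b'->'f', delta=(6-2)*3^3 mod 127 = 108, hash=108+108 mod 127 = 89
Option B: s[0]='b'->'i', delta=(9-2)*3^3 mod 127 = 62, hash=108+62 mod 127 = 43 <-- target
Option C: s[2]='i'->'c', delta=(3-9)*3^1 mod 127 = 109, hash=108+109 mod 127 = 90
Option D: s[2]='i'->'j', delta=(10-9)*3^1 mod 127 = 3, hash=108+3 mod 127 = 111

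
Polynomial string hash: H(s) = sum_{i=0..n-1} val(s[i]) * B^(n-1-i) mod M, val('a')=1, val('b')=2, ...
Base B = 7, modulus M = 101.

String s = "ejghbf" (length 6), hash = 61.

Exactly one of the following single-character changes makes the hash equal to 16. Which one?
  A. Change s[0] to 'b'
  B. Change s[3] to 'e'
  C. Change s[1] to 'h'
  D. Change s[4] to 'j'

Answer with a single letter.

Answer: D

Derivation:
Option A: s[0]='e'->'b', delta=(2-5)*7^5 mod 101 = 79, hash=61+79 mod 101 = 39
Option B: s[3]='h'->'e', delta=(5-8)*7^2 mod 101 = 55, hash=61+55 mod 101 = 15
Option C: s[1]='j'->'h', delta=(8-10)*7^4 mod 101 = 46, hash=61+46 mod 101 = 6
Option D: s[4]='b'->'j', delta=(10-2)*7^1 mod 101 = 56, hash=61+56 mod 101 = 16 <-- target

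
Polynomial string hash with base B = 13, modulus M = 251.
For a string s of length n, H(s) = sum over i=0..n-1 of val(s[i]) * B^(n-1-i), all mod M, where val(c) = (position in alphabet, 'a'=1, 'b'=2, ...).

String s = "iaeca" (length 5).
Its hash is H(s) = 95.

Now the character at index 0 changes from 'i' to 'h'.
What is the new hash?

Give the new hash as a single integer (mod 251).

Answer: 148

Derivation:
val('i') = 9, val('h') = 8
Position k = 0, exponent = n-1-k = 4
B^4 mod M = 13^4 mod 251 = 198
Delta = (8 - 9) * 198 mod 251 = 53
New hash = (95 + 53) mod 251 = 148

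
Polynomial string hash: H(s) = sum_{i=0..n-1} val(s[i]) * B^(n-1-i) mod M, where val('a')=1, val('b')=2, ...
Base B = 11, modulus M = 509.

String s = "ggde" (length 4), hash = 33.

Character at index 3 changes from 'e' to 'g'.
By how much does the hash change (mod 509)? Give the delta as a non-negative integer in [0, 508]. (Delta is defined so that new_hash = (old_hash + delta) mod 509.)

Answer: 2

Derivation:
Delta formula: (val(new) - val(old)) * B^(n-1-k) mod M
  val('g') - val('e') = 7 - 5 = 2
  B^(n-1-k) = 11^0 mod 509 = 1
  Delta = 2 * 1 mod 509 = 2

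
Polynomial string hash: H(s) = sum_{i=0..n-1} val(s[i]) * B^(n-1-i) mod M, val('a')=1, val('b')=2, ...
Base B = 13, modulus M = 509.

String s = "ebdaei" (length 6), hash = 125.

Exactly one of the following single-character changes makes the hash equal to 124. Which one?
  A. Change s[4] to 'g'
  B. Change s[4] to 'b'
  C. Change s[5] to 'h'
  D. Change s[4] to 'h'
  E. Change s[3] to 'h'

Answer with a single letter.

Answer: C

Derivation:
Option A: s[4]='e'->'g', delta=(7-5)*13^1 mod 509 = 26, hash=125+26 mod 509 = 151
Option B: s[4]='e'->'b', delta=(2-5)*13^1 mod 509 = 470, hash=125+470 mod 509 = 86
Option C: s[5]='i'->'h', delta=(8-9)*13^0 mod 509 = 508, hash=125+508 mod 509 = 124 <-- target
Option D: s[4]='e'->'h', delta=(8-5)*13^1 mod 509 = 39, hash=125+39 mod 509 = 164
Option E: s[3]='a'->'h', delta=(8-1)*13^2 mod 509 = 165, hash=125+165 mod 509 = 290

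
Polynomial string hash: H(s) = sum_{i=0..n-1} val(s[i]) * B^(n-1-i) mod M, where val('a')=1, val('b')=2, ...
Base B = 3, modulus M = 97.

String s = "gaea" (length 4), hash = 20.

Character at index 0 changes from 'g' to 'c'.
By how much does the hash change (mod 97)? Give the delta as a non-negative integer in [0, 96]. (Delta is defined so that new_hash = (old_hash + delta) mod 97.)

Answer: 86

Derivation:
Delta formula: (val(new) - val(old)) * B^(n-1-k) mod M
  val('c') - val('g') = 3 - 7 = -4
  B^(n-1-k) = 3^3 mod 97 = 27
  Delta = -4 * 27 mod 97 = 86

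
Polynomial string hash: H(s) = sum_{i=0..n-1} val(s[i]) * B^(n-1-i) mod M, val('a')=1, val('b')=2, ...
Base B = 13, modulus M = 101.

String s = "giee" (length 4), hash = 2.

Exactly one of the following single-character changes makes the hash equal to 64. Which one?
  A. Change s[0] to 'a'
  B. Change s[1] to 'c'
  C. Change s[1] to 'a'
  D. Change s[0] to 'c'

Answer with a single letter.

Answer: C

Derivation:
Option A: s[0]='g'->'a', delta=(1-7)*13^3 mod 101 = 49, hash=2+49 mod 101 = 51
Option B: s[1]='i'->'c', delta=(3-9)*13^2 mod 101 = 97, hash=2+97 mod 101 = 99
Option C: s[1]='i'->'a', delta=(1-9)*13^2 mod 101 = 62, hash=2+62 mod 101 = 64 <-- target
Option D: s[0]='g'->'c', delta=(3-7)*13^3 mod 101 = 100, hash=2+100 mod 101 = 1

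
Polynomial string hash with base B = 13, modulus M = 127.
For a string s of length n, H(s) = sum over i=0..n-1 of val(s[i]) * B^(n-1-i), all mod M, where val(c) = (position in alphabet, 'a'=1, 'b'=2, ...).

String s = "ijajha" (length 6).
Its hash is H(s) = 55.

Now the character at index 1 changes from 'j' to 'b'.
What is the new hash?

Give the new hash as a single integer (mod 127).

val('j') = 10, val('b') = 2
Position k = 1, exponent = n-1-k = 4
B^4 mod M = 13^4 mod 127 = 113
Delta = (2 - 10) * 113 mod 127 = 112
New hash = (55 + 112) mod 127 = 40

Answer: 40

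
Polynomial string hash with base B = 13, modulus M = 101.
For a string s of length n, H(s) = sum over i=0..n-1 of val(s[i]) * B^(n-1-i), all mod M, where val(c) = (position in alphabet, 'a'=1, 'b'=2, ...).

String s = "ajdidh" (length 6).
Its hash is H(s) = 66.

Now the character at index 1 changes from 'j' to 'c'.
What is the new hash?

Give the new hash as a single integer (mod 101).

Answer: 18

Derivation:
val('j') = 10, val('c') = 3
Position k = 1, exponent = n-1-k = 4
B^4 mod M = 13^4 mod 101 = 79
Delta = (3 - 10) * 79 mod 101 = 53
New hash = (66 + 53) mod 101 = 18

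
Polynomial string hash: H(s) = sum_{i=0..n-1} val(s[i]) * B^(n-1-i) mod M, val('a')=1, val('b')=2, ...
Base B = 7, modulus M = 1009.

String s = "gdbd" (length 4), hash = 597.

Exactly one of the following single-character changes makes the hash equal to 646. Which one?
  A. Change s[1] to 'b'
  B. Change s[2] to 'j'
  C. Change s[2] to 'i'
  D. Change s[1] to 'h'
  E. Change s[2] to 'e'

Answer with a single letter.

Option A: s[1]='d'->'b', delta=(2-4)*7^2 mod 1009 = 911, hash=597+911 mod 1009 = 499
Option B: s[2]='b'->'j', delta=(10-2)*7^1 mod 1009 = 56, hash=597+56 mod 1009 = 653
Option C: s[2]='b'->'i', delta=(9-2)*7^1 mod 1009 = 49, hash=597+49 mod 1009 = 646 <-- target
Option D: s[1]='d'->'h', delta=(8-4)*7^2 mod 1009 = 196, hash=597+196 mod 1009 = 793
Option E: s[2]='b'->'e', delta=(5-2)*7^1 mod 1009 = 21, hash=597+21 mod 1009 = 618

Answer: C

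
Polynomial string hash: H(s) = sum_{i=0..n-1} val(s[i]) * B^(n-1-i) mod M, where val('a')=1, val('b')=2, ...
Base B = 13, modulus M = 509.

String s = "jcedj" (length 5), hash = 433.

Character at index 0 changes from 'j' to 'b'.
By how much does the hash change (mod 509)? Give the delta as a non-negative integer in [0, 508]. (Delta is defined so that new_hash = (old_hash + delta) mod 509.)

Answer: 53

Derivation:
Delta formula: (val(new) - val(old)) * B^(n-1-k) mod M
  val('b') - val('j') = 2 - 10 = -8
  B^(n-1-k) = 13^4 mod 509 = 57
  Delta = -8 * 57 mod 509 = 53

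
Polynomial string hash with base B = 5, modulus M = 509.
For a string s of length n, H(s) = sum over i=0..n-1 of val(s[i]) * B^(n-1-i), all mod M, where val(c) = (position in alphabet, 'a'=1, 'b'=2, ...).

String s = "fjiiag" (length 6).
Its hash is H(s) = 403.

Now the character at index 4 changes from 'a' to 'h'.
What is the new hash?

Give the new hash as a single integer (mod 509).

val('a') = 1, val('h') = 8
Position k = 4, exponent = n-1-k = 1
B^1 mod M = 5^1 mod 509 = 5
Delta = (8 - 1) * 5 mod 509 = 35
New hash = (403 + 35) mod 509 = 438

Answer: 438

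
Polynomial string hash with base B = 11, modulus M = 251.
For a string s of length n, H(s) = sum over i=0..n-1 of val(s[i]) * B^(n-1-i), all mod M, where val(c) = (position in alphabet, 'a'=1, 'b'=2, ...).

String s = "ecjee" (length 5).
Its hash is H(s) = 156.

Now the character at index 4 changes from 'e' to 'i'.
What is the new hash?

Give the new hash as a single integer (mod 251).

Answer: 160

Derivation:
val('e') = 5, val('i') = 9
Position k = 4, exponent = n-1-k = 0
B^0 mod M = 11^0 mod 251 = 1
Delta = (9 - 5) * 1 mod 251 = 4
New hash = (156 + 4) mod 251 = 160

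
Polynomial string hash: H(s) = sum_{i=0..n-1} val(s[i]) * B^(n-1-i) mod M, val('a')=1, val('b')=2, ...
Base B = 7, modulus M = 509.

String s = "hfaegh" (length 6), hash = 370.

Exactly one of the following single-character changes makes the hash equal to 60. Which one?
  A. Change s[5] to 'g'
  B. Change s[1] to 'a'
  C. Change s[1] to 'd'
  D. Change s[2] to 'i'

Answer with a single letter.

Answer: D

Derivation:
Option A: s[5]='h'->'g', delta=(7-8)*7^0 mod 509 = 508, hash=370+508 mod 509 = 369
Option B: s[1]='f'->'a', delta=(1-6)*7^4 mod 509 = 211, hash=370+211 mod 509 = 72
Option C: s[1]='f'->'d', delta=(4-6)*7^4 mod 509 = 288, hash=370+288 mod 509 = 149
Option D: s[2]='a'->'i', delta=(9-1)*7^3 mod 509 = 199, hash=370+199 mod 509 = 60 <-- target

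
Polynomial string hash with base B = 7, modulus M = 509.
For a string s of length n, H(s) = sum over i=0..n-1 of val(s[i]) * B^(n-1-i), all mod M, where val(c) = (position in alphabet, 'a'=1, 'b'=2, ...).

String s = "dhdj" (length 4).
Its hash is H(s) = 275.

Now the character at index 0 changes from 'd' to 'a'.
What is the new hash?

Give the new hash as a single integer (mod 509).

val('d') = 4, val('a') = 1
Position k = 0, exponent = n-1-k = 3
B^3 mod M = 7^3 mod 509 = 343
Delta = (1 - 4) * 343 mod 509 = 498
New hash = (275 + 498) mod 509 = 264

Answer: 264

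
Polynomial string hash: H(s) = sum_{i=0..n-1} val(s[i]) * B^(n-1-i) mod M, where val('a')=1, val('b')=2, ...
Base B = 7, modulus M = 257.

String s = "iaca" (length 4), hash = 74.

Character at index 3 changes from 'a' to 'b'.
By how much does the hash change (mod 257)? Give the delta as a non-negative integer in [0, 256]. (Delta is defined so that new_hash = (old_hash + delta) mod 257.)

Answer: 1

Derivation:
Delta formula: (val(new) - val(old)) * B^(n-1-k) mod M
  val('b') - val('a') = 2 - 1 = 1
  B^(n-1-k) = 7^0 mod 257 = 1
  Delta = 1 * 1 mod 257 = 1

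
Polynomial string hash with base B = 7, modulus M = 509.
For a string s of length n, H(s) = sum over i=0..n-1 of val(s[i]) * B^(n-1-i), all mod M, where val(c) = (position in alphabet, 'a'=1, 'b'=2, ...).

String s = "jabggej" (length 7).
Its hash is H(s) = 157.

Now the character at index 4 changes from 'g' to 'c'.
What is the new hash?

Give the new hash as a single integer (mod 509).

Answer: 470

Derivation:
val('g') = 7, val('c') = 3
Position k = 4, exponent = n-1-k = 2
B^2 mod M = 7^2 mod 509 = 49
Delta = (3 - 7) * 49 mod 509 = 313
New hash = (157 + 313) mod 509 = 470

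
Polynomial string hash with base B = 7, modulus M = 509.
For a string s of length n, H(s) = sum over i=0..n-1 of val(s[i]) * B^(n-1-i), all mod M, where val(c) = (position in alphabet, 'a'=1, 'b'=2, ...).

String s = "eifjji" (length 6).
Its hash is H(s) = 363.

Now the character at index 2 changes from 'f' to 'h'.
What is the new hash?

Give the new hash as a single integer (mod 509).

Answer: 31

Derivation:
val('f') = 6, val('h') = 8
Position k = 2, exponent = n-1-k = 3
B^3 mod M = 7^3 mod 509 = 343
Delta = (8 - 6) * 343 mod 509 = 177
New hash = (363 + 177) mod 509 = 31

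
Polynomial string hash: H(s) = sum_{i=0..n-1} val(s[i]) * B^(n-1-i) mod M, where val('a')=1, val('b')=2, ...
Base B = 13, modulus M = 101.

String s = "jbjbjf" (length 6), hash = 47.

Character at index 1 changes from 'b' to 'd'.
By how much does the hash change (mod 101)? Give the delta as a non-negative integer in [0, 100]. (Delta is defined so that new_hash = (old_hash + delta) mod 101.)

Answer: 57

Derivation:
Delta formula: (val(new) - val(old)) * B^(n-1-k) mod M
  val('d') - val('b') = 4 - 2 = 2
  B^(n-1-k) = 13^4 mod 101 = 79
  Delta = 2 * 79 mod 101 = 57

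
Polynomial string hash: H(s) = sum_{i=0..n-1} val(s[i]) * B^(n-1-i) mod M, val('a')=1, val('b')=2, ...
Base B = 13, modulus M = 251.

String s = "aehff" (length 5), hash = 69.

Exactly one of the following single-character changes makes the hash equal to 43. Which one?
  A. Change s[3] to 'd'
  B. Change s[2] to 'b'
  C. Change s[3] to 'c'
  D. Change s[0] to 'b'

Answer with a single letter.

Option A: s[3]='f'->'d', delta=(4-6)*13^1 mod 251 = 225, hash=69+225 mod 251 = 43 <-- target
Option B: s[2]='h'->'b', delta=(2-8)*13^2 mod 251 = 241, hash=69+241 mod 251 = 59
Option C: s[3]='f'->'c', delta=(3-6)*13^1 mod 251 = 212, hash=69+212 mod 251 = 30
Option D: s[0]='a'->'b', delta=(2-1)*13^4 mod 251 = 198, hash=69+198 mod 251 = 16

Answer: A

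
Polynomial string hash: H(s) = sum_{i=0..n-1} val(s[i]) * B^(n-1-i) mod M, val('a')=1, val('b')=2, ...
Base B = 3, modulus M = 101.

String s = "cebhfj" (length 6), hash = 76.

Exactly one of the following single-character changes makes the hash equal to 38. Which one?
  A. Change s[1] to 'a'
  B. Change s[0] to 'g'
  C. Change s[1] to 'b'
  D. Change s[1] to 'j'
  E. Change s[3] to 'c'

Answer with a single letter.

Option A: s[1]='e'->'a', delta=(1-5)*3^4 mod 101 = 80, hash=76+80 mod 101 = 55
Option B: s[0]='c'->'g', delta=(7-3)*3^5 mod 101 = 63, hash=76+63 mod 101 = 38 <-- target
Option C: s[1]='e'->'b', delta=(2-5)*3^4 mod 101 = 60, hash=76+60 mod 101 = 35
Option D: s[1]='e'->'j', delta=(10-5)*3^4 mod 101 = 1, hash=76+1 mod 101 = 77
Option E: s[3]='h'->'c', delta=(3-8)*3^2 mod 101 = 56, hash=76+56 mod 101 = 31

Answer: B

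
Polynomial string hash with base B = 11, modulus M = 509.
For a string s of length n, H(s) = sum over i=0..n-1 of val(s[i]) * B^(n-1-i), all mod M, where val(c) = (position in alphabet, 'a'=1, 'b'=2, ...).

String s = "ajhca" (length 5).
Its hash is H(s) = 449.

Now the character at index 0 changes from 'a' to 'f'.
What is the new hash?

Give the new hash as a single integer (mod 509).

Answer: 358

Derivation:
val('a') = 1, val('f') = 6
Position k = 0, exponent = n-1-k = 4
B^4 mod M = 11^4 mod 509 = 389
Delta = (6 - 1) * 389 mod 509 = 418
New hash = (449 + 418) mod 509 = 358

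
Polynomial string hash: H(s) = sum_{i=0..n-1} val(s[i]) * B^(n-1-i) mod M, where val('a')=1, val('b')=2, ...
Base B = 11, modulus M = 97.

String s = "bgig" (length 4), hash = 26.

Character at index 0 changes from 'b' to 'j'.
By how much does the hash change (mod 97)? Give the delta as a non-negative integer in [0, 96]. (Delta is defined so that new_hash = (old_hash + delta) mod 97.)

Answer: 75

Derivation:
Delta formula: (val(new) - val(old)) * B^(n-1-k) mod M
  val('j') - val('b') = 10 - 2 = 8
  B^(n-1-k) = 11^3 mod 97 = 70
  Delta = 8 * 70 mod 97 = 75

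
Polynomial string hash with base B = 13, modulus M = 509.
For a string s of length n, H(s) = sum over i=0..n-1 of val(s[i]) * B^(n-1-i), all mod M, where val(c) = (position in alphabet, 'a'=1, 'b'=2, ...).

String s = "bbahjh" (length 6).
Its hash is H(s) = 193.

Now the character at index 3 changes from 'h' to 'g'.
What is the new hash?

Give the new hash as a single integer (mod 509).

Answer: 24

Derivation:
val('h') = 8, val('g') = 7
Position k = 3, exponent = n-1-k = 2
B^2 mod M = 13^2 mod 509 = 169
Delta = (7 - 8) * 169 mod 509 = 340
New hash = (193 + 340) mod 509 = 24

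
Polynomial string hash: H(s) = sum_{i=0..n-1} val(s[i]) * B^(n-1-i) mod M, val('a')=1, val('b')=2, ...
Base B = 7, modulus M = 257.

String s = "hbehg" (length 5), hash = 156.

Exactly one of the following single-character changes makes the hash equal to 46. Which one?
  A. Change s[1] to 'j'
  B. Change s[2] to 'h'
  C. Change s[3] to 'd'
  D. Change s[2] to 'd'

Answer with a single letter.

Option A: s[1]='b'->'j', delta=(10-2)*7^3 mod 257 = 174, hash=156+174 mod 257 = 73
Option B: s[2]='e'->'h', delta=(8-5)*7^2 mod 257 = 147, hash=156+147 mod 257 = 46 <-- target
Option C: s[3]='h'->'d', delta=(4-8)*7^1 mod 257 = 229, hash=156+229 mod 257 = 128
Option D: s[2]='e'->'d', delta=(4-5)*7^2 mod 257 = 208, hash=156+208 mod 257 = 107

Answer: B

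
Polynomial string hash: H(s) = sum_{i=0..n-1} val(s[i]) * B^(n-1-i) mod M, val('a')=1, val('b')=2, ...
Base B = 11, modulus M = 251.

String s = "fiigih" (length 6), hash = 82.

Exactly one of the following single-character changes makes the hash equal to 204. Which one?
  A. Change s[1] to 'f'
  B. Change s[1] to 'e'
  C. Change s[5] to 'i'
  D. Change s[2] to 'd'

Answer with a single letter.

Answer: D

Derivation:
Option A: s[1]='i'->'f', delta=(6-9)*11^4 mod 251 = 2, hash=82+2 mod 251 = 84
Option B: s[1]='i'->'e', delta=(5-9)*11^4 mod 251 = 170, hash=82+170 mod 251 = 1
Option C: s[5]='h'->'i', delta=(9-8)*11^0 mod 251 = 1, hash=82+1 mod 251 = 83
Option D: s[2]='i'->'d', delta=(4-9)*11^3 mod 251 = 122, hash=82+122 mod 251 = 204 <-- target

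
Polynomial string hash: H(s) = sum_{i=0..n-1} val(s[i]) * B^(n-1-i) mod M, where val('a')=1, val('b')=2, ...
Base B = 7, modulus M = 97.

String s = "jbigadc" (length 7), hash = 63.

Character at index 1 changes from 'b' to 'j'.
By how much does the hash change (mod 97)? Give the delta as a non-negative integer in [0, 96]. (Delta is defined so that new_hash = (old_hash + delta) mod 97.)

Delta formula: (val(new) - val(old)) * B^(n-1-k) mod M
  val('j') - val('b') = 10 - 2 = 8
  B^(n-1-k) = 7^5 mod 97 = 26
  Delta = 8 * 26 mod 97 = 14

Answer: 14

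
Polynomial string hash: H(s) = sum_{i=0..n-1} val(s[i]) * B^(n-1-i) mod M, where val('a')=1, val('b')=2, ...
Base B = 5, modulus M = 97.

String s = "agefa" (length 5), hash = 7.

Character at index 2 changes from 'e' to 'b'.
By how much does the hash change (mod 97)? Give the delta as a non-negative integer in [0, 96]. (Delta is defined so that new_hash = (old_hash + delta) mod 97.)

Delta formula: (val(new) - val(old)) * B^(n-1-k) mod M
  val('b') - val('e') = 2 - 5 = -3
  B^(n-1-k) = 5^2 mod 97 = 25
  Delta = -3 * 25 mod 97 = 22

Answer: 22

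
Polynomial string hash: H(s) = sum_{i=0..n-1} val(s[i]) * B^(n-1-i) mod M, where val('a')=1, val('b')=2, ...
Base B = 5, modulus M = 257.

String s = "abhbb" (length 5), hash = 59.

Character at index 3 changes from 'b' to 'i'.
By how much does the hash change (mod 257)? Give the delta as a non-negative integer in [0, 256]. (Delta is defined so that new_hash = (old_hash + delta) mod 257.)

Delta formula: (val(new) - val(old)) * B^(n-1-k) mod M
  val('i') - val('b') = 9 - 2 = 7
  B^(n-1-k) = 5^1 mod 257 = 5
  Delta = 7 * 5 mod 257 = 35

Answer: 35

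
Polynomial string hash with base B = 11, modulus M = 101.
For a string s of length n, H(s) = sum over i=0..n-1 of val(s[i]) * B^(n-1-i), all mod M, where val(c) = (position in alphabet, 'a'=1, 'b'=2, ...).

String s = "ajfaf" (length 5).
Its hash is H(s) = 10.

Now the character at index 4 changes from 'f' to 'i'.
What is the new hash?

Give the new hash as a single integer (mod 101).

val('f') = 6, val('i') = 9
Position k = 4, exponent = n-1-k = 0
B^0 mod M = 11^0 mod 101 = 1
Delta = (9 - 6) * 1 mod 101 = 3
New hash = (10 + 3) mod 101 = 13

Answer: 13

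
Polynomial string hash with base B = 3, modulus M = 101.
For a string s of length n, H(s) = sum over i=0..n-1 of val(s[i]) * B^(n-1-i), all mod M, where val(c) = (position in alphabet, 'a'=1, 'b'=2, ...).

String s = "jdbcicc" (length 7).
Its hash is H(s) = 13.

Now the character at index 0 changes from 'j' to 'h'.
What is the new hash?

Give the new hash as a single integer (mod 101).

Answer: 70

Derivation:
val('j') = 10, val('h') = 8
Position k = 0, exponent = n-1-k = 6
B^6 mod M = 3^6 mod 101 = 22
Delta = (8 - 10) * 22 mod 101 = 57
New hash = (13 + 57) mod 101 = 70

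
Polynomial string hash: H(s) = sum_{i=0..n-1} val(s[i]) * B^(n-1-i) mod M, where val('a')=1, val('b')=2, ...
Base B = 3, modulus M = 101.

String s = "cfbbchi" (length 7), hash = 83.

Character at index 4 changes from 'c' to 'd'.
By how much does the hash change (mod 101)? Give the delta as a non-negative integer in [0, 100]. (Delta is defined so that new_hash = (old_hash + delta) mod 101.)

Delta formula: (val(new) - val(old)) * B^(n-1-k) mod M
  val('d') - val('c') = 4 - 3 = 1
  B^(n-1-k) = 3^2 mod 101 = 9
  Delta = 1 * 9 mod 101 = 9

Answer: 9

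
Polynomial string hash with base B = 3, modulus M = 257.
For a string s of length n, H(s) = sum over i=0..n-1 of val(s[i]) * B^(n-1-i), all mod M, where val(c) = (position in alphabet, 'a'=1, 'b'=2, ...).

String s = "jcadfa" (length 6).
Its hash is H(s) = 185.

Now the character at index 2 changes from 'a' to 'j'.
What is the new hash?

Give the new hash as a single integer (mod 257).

val('a') = 1, val('j') = 10
Position k = 2, exponent = n-1-k = 3
B^3 mod M = 3^3 mod 257 = 27
Delta = (10 - 1) * 27 mod 257 = 243
New hash = (185 + 243) mod 257 = 171

Answer: 171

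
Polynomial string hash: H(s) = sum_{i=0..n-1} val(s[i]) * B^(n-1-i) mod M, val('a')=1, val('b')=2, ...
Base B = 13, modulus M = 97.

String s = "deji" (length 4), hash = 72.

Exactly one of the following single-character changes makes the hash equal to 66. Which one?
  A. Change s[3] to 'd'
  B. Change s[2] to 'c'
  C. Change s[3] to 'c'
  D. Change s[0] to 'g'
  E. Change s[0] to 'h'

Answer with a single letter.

Answer: C

Derivation:
Option A: s[3]='i'->'d', delta=(4-9)*13^0 mod 97 = 92, hash=72+92 mod 97 = 67
Option B: s[2]='j'->'c', delta=(3-10)*13^1 mod 97 = 6, hash=72+6 mod 97 = 78
Option C: s[3]='i'->'c', delta=(3-9)*13^0 mod 97 = 91, hash=72+91 mod 97 = 66 <-- target
Option D: s[0]='d'->'g', delta=(7-4)*13^3 mod 97 = 92, hash=72+92 mod 97 = 67
Option E: s[0]='d'->'h', delta=(8-4)*13^3 mod 97 = 58, hash=72+58 mod 97 = 33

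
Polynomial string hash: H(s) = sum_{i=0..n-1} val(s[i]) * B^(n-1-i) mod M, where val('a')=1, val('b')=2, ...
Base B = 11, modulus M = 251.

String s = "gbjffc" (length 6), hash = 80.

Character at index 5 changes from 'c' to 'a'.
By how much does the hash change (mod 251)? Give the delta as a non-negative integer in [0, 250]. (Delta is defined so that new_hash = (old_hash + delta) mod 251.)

Delta formula: (val(new) - val(old)) * B^(n-1-k) mod M
  val('a') - val('c') = 1 - 3 = -2
  B^(n-1-k) = 11^0 mod 251 = 1
  Delta = -2 * 1 mod 251 = 249

Answer: 249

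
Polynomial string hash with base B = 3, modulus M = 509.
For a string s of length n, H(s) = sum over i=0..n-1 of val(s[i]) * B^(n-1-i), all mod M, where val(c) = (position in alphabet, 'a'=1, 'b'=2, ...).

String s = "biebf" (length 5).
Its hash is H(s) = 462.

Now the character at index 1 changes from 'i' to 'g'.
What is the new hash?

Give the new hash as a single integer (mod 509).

Answer: 408

Derivation:
val('i') = 9, val('g') = 7
Position k = 1, exponent = n-1-k = 3
B^3 mod M = 3^3 mod 509 = 27
Delta = (7 - 9) * 27 mod 509 = 455
New hash = (462 + 455) mod 509 = 408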